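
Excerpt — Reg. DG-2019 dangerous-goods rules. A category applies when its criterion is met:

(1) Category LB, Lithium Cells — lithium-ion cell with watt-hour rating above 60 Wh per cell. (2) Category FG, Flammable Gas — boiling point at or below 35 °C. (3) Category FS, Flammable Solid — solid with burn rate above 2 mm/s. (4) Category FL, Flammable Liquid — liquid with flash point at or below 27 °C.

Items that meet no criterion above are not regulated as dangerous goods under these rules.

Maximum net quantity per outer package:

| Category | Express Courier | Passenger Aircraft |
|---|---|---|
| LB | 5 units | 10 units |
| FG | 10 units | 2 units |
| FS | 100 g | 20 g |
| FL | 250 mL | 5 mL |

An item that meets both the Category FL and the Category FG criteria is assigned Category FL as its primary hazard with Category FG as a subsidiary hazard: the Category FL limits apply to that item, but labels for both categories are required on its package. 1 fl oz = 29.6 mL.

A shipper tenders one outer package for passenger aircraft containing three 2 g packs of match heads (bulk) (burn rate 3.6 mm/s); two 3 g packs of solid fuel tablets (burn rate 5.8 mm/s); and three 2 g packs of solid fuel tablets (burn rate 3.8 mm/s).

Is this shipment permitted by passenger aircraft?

Burn rate 3.6 mm/s meets the Category FS criterion (Flammable Solid), so the match heads (bulk) are Category FS.
Solid fuel tablets: burn rate 5.8 mm/s > 2 mm/s → Category FS (Flammable Solid).
Burn rate 3.8 mm/s meets the Category FS criterion (Flammable Solid), so the solid fuel tablets are Category FS.
Category FS net quantity: (three 2 g packs = 6 g) + (two 3 g packs = 6 g) + (three 2 g packs = 6 g) = 18 g.
18 g ≤ 20 g (passenger aircraft limit, Category FS) — within limit.

Yes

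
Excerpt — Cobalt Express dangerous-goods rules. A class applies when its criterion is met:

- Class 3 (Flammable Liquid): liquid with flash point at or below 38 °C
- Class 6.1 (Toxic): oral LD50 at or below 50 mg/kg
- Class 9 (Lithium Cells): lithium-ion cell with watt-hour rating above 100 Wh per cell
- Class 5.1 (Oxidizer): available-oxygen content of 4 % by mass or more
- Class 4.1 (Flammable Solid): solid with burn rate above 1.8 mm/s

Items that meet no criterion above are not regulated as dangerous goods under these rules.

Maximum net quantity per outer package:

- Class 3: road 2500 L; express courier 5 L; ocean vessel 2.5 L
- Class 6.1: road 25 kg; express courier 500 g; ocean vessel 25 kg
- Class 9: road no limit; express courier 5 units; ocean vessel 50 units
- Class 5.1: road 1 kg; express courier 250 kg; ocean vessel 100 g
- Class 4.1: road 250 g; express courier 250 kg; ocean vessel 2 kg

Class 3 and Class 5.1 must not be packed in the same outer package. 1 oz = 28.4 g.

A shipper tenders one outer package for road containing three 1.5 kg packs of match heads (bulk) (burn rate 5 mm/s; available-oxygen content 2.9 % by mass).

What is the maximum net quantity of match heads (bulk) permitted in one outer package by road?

Burn rate 5 mm/s meets the Class 4.1 criterion (Flammable Solid), so the match heads (bulk) are Class 4.1.
The road limit for Class 4.1 is 250 g.

250 g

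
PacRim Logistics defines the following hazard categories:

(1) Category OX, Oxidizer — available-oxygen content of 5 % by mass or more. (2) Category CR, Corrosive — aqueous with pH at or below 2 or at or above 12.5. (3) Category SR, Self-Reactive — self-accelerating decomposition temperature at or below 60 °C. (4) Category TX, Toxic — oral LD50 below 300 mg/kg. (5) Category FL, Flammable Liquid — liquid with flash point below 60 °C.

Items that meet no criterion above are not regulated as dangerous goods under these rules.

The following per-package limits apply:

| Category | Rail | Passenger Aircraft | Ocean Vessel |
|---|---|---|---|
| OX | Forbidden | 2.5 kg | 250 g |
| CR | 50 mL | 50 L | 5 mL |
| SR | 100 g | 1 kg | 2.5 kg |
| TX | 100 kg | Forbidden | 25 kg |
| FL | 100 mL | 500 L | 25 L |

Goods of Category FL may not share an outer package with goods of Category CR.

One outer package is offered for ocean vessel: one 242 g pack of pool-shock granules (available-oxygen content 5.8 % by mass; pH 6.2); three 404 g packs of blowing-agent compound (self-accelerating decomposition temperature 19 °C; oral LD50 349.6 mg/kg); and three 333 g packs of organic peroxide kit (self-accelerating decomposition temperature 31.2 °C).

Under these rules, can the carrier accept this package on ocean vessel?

Yes

The pool-shock granules have available-oxygen content 5.8 % by mass, which is ≥ 5 % by mass, so they are Category OX (Oxidizer).
The blowing-agent compound has self-accelerating decomposition temperature 19 °C, which is ≤ 60 °C, so it is Category SR (Self-Reactive).
The organic peroxide kit has self-accelerating decomposition temperature 31.2 °C, which is ≤ 60 °C, so it is Category SR (Self-Reactive).
Category SR net quantity: (three 404 g packs = 1.212 kg) + (three 333 g packs = 999 g) = 2.211 kg.
That is within the Category SR ocean vessel limit of 2.5 kg.
Category OX quantity: 242 g.
242 g is within the ocean vessel limit of 250 g for Category OX.
The segregation rule (Category FL with Category CR) does not apply to Category SR with Category OX.
Every hazard category is within its ocean vessel limit and no segregation rule is violated.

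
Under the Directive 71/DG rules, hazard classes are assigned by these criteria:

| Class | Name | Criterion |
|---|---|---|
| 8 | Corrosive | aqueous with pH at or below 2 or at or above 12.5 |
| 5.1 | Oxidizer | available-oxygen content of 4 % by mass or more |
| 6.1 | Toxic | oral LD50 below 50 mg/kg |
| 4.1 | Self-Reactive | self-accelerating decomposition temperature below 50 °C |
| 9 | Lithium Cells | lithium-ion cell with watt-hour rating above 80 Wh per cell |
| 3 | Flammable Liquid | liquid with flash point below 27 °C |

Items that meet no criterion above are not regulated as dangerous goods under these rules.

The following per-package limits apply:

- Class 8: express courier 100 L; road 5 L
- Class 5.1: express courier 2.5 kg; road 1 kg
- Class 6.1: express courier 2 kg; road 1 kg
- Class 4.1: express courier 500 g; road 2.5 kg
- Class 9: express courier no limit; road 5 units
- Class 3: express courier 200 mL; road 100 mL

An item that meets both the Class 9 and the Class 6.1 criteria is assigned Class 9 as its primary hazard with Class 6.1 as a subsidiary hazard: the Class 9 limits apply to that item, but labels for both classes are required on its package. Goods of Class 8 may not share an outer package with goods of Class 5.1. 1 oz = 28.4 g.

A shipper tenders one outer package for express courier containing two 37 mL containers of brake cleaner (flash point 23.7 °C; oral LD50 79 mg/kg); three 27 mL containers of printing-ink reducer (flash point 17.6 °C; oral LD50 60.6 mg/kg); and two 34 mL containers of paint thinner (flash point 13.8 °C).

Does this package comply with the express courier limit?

Flash point 23.7 °C meets the Class 3 criterion (Flammable Liquid), so the brake cleaner is Class 3.
With flash point 17.6 °C (< 27 °C), the printing-ink reducer falls in Class 3.
Flash point 13.8 °C meets the Class 3 criterion (Flammable Liquid), so the paint thinner is Class 3.
Class 3 net quantity: (two 37 mL containers = 74 mL) + (three 27 mL containers = 81 mL) + (two 34 mL containers = 68 mL) = 223 mL.
223 mL > 200 mL (express courier limit, Class 3) — over the limit.

No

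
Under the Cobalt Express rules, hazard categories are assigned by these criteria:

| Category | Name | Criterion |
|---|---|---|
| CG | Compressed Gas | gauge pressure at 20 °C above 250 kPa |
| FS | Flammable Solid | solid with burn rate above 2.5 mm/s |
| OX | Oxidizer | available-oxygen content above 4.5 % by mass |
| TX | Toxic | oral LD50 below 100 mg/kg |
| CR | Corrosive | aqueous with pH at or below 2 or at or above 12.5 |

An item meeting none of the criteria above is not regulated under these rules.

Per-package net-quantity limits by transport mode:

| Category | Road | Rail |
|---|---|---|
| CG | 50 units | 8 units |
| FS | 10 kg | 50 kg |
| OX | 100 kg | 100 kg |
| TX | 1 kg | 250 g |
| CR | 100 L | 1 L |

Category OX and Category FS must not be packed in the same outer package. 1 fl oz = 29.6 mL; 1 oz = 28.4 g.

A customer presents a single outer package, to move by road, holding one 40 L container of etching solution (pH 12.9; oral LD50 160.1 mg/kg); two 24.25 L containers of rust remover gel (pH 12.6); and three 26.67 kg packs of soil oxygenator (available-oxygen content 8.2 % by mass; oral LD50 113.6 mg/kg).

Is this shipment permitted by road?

pH 12.9 meets the Category CR criterion (Corrosive), so the etching solution is Category CR.
The rust remover gel has pH 12.6, which is ≥ 12.5, so it is Category CR (Corrosive).
Soil oxygenator: available-oxygen content 8.2 % by mass > 4.5 % by mass → Category OX (Oxidizer).
Category OX quantity: three 26.67 kg packs = 80.01 kg.
That is within the Category OX road limit of 100 kg.
Category CR net quantity: 40 L + (two 24.25 L containers = 48.5 L) = 88.5 L.
That is within the Category CR road limit of 100 L.
The segregation rule (Category OX with Category FS) does not apply to Category OX with Category CR.
Every hazard category is within its road limit and no segregation rule is violated.

Yes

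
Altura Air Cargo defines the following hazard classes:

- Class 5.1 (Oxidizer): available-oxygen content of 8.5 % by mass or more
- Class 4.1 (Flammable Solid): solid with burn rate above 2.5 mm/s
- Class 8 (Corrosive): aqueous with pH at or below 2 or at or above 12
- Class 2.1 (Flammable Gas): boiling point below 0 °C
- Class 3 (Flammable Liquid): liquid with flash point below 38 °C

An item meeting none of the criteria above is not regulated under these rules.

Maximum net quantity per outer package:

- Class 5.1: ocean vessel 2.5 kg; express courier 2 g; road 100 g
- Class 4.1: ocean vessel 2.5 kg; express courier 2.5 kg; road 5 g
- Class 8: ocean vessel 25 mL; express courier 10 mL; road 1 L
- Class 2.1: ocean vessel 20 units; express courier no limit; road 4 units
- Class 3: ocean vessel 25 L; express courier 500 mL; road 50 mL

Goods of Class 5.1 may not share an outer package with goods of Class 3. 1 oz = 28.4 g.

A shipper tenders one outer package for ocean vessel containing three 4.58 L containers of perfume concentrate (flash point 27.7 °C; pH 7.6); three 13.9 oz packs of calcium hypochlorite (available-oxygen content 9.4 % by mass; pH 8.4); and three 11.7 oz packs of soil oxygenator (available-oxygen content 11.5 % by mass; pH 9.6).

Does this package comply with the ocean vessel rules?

No

Flash point 27.7 °C meets the Class 3 criterion (Flammable Liquid), so the perfume concentrate is Class 3.
Calcium hypochlorite: available-oxygen content 9.4 % by mass ≥ 8.5 % by mass → Class 5.1 (Oxidizer).
With available-oxygen content 11.5 % by mass (≥ 8.5 % by mass), the soil oxygenator falls in Class 5.1.
Class 5.1 net quantity: (three 13.9 oz packs = 1184.28 g) + (three 11.7 oz packs = 996.84 g) = 2181.12 g.
2181.12 g ≤ 2.5 kg (ocean vessel limit, Class 5.1) — within limit.
Class 3 quantity: three 4.58 L containers = 13.74 L.
13.74 L is within the ocean vessel limit of 25 L for Class 3.
Class 5.1 and Class 3 may not share an outer package.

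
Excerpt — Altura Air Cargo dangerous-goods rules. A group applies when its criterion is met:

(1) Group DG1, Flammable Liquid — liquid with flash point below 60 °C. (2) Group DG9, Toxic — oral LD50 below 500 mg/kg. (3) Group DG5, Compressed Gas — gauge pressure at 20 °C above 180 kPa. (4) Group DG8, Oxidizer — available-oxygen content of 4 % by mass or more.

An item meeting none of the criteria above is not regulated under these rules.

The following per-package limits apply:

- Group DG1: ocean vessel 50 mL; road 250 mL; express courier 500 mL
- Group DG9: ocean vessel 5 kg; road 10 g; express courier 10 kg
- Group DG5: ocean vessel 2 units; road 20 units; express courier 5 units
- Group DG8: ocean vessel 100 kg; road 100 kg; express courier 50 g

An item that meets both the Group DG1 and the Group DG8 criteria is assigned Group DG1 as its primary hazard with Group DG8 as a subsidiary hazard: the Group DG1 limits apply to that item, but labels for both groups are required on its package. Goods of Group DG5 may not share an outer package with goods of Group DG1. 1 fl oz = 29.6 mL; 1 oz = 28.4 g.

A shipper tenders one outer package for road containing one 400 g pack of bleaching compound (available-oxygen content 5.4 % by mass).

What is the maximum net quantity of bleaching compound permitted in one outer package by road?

Available-oxygen content 5.4 % by mass meets the Group DG8 criterion (Oxidizer), so the bleaching compound is Group DG8.
The road limit for Group DG8 is 100 kg.

100 kg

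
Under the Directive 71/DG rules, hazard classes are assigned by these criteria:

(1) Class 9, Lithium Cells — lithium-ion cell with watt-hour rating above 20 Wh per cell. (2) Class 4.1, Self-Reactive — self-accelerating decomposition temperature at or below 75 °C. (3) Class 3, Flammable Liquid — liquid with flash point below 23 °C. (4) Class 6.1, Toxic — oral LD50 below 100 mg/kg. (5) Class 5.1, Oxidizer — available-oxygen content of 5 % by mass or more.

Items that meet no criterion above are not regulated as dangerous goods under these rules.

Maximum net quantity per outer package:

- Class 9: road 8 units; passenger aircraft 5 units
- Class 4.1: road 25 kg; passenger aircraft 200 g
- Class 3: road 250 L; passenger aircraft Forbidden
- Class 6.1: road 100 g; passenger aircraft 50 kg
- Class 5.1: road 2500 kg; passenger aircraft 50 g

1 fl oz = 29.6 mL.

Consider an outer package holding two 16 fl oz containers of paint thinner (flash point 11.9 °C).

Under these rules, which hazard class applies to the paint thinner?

Class 3

With flash point 11.9 °C (< 23 °C), the paint thinner falls in Class 3.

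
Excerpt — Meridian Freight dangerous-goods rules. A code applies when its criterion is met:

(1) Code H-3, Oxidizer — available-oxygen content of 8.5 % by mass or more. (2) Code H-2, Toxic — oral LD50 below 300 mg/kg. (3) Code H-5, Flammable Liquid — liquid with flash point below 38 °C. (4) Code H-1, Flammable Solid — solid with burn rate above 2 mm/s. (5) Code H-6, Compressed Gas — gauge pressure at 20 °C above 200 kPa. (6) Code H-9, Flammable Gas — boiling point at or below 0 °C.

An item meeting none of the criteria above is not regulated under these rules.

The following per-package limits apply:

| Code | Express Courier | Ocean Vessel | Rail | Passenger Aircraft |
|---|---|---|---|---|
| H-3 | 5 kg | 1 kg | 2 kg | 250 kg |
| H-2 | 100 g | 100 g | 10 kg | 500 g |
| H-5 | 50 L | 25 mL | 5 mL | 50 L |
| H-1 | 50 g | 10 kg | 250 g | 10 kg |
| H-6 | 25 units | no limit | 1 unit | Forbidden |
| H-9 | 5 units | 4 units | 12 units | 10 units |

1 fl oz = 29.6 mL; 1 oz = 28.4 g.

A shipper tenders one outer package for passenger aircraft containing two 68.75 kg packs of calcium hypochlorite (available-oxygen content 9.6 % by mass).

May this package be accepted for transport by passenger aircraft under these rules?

With available-oxygen content 9.6 % by mass (≥ 8.5 % by mass), the calcium hypochlorite falls in Code H-3.
Code H-3 quantity: two 68.75 kg packs = 137.5 kg.
137.5 kg is within the passenger aircraft limit of 250 kg for Code H-3.

Yes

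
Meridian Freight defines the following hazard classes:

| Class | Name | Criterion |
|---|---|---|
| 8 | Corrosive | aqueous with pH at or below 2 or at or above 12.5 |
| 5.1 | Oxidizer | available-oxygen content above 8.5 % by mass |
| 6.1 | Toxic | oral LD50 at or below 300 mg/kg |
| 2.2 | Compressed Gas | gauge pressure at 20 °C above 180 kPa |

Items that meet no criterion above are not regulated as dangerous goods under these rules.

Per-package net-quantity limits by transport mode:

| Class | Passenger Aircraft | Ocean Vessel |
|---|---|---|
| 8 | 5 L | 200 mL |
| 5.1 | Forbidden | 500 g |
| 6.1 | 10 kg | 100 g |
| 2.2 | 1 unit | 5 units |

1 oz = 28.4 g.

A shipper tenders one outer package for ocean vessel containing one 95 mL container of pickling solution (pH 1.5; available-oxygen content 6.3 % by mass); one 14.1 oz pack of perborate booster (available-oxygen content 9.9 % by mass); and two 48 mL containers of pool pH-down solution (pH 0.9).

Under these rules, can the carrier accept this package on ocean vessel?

Yes

Pickling solution: pH 1.5 ≤ 2 → Class 8 (Corrosive).
Available-oxygen content 9.9 % by mass meets the Class 5.1 criterion (Oxidizer), so the perborate booster is Class 5.1.
With pH 0.9 (≤ 2), the pool pH-down solution falls in Class 8.
Total Class 8: 95 mL + (two 48 mL containers = 96 mL) = 191 mL.
191 mL is within the ocean vessel limit of 200 mL for Class 8.
Class 5.1 quantity: one 14.1 oz pack = 400.44 g.
400.44 g ≤ 500 g (ocean vessel limit, Class 5.1) — within limit.
Every hazard class is within its ocean vessel limit and no segregation rule is violated.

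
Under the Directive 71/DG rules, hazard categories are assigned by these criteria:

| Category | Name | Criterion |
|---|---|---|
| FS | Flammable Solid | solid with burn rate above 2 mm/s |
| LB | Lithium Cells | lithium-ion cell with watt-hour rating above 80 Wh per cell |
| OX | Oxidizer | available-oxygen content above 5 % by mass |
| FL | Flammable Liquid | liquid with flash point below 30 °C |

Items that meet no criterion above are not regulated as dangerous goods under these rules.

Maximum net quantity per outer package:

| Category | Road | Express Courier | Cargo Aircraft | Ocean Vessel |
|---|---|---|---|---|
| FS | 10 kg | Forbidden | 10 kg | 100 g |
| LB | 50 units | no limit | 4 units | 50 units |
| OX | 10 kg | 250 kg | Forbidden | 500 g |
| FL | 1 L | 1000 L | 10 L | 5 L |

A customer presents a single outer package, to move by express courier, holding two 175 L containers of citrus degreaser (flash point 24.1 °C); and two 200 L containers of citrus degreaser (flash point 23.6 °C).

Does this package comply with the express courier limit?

Yes

With flash point 24.1 °C (< 30 °C), the citrus degreaser falls in Category FL.
Flash point 23.6 °C meets the Category FL criterion (Flammable Liquid), so the citrus degreaser is Category FL.
Total Category FL: (two 175 L containers = 350 L) + (two 200 L containers = 400 L) = 750 L.
That is within the Category FL express courier limit of 1000 L.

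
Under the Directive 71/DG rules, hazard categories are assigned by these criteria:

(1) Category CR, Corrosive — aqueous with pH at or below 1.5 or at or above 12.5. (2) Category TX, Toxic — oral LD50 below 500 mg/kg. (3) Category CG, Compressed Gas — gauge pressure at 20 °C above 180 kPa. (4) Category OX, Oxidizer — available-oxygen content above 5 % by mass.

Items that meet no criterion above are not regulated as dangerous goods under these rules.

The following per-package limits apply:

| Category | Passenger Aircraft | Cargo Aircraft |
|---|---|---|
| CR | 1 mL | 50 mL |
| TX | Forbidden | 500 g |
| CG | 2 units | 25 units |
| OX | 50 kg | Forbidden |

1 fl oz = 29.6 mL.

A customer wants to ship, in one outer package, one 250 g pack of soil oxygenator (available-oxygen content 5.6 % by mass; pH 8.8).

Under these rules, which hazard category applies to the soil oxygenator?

Category OX

The soil oxygenator has available-oxygen content 5.6 % by mass, which is > 5 % by mass, so it is Category OX (Oxidizer).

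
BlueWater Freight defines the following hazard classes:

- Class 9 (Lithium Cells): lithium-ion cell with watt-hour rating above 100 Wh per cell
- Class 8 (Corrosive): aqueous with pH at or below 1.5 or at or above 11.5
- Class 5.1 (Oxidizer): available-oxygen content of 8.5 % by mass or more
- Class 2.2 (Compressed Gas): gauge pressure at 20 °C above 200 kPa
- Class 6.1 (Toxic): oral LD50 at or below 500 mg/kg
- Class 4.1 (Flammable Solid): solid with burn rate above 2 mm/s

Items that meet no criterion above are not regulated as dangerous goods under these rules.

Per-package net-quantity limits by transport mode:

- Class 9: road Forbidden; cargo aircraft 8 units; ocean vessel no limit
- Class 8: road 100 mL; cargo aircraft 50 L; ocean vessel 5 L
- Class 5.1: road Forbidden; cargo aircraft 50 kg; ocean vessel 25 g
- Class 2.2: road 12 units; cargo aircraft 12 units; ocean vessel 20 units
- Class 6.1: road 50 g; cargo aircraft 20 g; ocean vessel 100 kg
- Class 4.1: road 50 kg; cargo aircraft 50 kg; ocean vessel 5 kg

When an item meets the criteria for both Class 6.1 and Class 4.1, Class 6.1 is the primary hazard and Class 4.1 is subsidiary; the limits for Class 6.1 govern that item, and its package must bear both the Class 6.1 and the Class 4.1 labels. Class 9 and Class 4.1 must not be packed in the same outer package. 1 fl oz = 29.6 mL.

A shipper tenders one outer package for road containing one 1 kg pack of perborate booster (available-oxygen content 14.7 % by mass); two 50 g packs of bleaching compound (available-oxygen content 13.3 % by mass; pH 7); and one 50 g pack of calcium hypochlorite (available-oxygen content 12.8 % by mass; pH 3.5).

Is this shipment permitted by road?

The perborate booster has available-oxygen content 14.7 % by mass, which is ≥ 8.5 % by mass, so it is Class 5.1 (Oxidizer).
With available-oxygen content 13.3 % by mass (≥ 8.5 % by mass), the bleaching compound falls in Class 5.1.
The calcium hypochlorite has available-oxygen content 12.8 % by mass, which is ≥ 8.5 % by mass, so it is Class 5.1 (Oxidizer).
Class 5.1 net quantity: 1 kg + (two 50 g packs = 100 g) + 50 g = 1.15 kg.
Class 5.1 is Forbidden by road.

No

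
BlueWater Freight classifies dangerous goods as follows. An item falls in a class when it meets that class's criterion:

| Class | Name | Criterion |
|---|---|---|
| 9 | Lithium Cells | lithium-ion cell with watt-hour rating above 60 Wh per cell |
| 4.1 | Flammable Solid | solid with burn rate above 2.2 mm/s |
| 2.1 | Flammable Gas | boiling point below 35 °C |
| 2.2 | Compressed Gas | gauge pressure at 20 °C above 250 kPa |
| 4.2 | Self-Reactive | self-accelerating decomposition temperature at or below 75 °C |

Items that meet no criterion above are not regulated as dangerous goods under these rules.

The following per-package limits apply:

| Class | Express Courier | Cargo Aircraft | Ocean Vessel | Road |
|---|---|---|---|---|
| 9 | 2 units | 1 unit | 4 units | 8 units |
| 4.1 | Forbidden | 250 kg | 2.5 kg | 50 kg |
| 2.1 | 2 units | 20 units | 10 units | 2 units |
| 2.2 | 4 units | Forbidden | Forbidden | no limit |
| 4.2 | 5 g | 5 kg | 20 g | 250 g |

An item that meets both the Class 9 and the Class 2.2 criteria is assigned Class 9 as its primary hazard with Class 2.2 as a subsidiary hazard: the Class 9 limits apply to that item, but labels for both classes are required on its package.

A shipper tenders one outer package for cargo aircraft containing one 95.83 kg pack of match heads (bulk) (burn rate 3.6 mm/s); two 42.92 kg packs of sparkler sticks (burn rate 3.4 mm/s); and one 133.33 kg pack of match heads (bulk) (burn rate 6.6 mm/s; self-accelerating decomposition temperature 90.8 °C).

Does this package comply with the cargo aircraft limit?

Burn rate 3.6 mm/s meets the Class 4.1 criterion (Flammable Solid), so the match heads (bulk) are Class 4.1.
Burn rate 3.4 mm/s meets the Class 4.1 criterion (Flammable Solid), so the sparkler sticks are Class 4.1.
Burn rate 6.6 mm/s meets the Class 4.1 criterion (Flammable Solid), so the match heads (bulk) are Class 4.1.
Total Class 4.1: 95.83 kg + (two 42.92 kg packs = 85.84 kg) + 133.33 kg = 315 kg.
315 kg > 250 kg (cargo aircraft limit, Class 4.1) — over the limit.

No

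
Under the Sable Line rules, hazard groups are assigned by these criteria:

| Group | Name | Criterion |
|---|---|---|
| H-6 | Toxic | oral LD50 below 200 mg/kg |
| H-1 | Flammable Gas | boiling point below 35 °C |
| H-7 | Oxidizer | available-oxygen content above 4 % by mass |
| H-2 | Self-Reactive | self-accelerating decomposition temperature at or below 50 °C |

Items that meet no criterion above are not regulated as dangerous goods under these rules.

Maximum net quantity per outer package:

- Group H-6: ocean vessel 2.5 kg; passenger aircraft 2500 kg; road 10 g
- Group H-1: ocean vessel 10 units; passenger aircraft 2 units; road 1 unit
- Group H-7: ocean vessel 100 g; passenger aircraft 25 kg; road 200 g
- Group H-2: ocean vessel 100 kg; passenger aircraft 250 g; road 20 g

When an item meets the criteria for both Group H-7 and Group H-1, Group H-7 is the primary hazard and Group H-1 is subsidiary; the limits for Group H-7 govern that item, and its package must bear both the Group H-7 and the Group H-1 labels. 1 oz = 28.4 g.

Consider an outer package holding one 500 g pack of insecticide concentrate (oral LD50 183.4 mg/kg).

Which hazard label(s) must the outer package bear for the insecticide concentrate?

Group H-6

The insecticide concentrate has oral LD50 183.4 mg/kg, which is < 200 mg/kg, so it is Group H-6 (Toxic).
Only the Group H-6 label is required.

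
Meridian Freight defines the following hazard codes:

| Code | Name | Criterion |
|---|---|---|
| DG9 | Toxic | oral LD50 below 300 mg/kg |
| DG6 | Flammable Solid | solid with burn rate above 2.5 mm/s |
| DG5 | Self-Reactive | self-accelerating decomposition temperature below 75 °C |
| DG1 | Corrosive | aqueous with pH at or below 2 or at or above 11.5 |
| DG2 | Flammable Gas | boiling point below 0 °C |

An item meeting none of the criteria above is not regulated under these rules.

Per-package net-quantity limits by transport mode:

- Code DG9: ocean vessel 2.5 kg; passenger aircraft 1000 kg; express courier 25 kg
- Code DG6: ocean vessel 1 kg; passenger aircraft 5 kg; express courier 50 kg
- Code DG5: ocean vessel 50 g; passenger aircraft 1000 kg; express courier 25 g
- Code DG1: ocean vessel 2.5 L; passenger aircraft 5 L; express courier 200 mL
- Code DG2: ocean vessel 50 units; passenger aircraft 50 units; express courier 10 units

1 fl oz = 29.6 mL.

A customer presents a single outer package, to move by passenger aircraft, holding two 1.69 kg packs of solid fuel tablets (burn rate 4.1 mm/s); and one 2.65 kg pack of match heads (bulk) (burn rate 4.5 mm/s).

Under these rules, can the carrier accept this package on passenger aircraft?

No

The solid fuel tablets have burn rate 4.1 mm/s, which is > 2.5 mm/s, so they are Code DG6 (Flammable Solid).
The match heads (bulk) have burn rate 4.5 mm/s, which is > 2.5 mm/s, so they are Code DG6 (Flammable Solid).
Code DG6 net quantity: (two 1.69 kg packs = 3.38 kg) + 2.65 kg = 6.03 kg.
6.03 kg exceeds the passenger aircraft limit of 5 kg for Code DG6.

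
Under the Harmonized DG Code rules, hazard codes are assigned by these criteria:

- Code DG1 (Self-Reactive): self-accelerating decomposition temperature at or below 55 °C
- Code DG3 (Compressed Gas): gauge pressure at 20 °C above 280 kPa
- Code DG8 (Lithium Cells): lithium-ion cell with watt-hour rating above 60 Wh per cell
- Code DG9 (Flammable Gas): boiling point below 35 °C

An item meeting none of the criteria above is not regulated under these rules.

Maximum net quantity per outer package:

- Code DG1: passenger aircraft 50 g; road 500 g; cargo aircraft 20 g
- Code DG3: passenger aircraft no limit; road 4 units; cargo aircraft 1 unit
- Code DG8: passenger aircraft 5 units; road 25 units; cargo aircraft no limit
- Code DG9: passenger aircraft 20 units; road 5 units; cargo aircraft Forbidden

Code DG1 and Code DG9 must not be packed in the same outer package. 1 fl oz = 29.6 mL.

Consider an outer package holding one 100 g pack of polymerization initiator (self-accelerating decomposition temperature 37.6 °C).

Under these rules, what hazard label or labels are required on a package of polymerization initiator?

With self-accelerating decomposition temperature 37.6 °C (≤ 55 °C), the polymerization initiator falls in Code DG1.
Only the Code DG1 label is required.

Code DG1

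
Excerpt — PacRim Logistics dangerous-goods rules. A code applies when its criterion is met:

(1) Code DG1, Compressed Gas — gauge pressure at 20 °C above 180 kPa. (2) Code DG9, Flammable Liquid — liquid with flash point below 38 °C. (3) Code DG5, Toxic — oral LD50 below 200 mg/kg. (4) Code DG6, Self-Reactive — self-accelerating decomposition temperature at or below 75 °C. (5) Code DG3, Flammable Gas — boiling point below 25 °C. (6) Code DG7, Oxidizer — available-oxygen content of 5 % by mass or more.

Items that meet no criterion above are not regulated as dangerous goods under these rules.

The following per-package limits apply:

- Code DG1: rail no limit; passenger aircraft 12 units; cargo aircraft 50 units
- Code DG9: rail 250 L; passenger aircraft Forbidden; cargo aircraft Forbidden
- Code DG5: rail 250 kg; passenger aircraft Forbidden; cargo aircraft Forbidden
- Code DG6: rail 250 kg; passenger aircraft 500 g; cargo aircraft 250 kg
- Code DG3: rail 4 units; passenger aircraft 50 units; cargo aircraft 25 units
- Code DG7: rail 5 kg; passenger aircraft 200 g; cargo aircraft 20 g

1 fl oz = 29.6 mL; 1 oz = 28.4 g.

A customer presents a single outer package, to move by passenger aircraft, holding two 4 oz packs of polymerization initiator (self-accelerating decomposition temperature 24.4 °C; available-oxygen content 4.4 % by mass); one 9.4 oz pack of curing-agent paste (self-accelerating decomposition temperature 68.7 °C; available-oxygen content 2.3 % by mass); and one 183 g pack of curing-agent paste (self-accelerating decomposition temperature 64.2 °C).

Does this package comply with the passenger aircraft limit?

Polymerization initiator: self-accelerating decomposition temperature 24.4 °C ≤ 75 °C → Code DG6 (Self-Reactive).
Curing-agent paste: self-accelerating decomposition temperature 68.7 °C ≤ 75 °C → Code DG6 (Self-Reactive).
Self-accelerating decomposition temperature 64.2 °C meets the Code DG6 criterion (Self-Reactive), so the curing-agent paste is Code DG6.
Code DG6 net quantity: (two 4 oz packs = 227.2 g) + (one 9.4 oz pack = 266.96 g) + 183 g = 677.16 g.
That exceeds the Code DG6 passenger aircraft limit of 500 g.

No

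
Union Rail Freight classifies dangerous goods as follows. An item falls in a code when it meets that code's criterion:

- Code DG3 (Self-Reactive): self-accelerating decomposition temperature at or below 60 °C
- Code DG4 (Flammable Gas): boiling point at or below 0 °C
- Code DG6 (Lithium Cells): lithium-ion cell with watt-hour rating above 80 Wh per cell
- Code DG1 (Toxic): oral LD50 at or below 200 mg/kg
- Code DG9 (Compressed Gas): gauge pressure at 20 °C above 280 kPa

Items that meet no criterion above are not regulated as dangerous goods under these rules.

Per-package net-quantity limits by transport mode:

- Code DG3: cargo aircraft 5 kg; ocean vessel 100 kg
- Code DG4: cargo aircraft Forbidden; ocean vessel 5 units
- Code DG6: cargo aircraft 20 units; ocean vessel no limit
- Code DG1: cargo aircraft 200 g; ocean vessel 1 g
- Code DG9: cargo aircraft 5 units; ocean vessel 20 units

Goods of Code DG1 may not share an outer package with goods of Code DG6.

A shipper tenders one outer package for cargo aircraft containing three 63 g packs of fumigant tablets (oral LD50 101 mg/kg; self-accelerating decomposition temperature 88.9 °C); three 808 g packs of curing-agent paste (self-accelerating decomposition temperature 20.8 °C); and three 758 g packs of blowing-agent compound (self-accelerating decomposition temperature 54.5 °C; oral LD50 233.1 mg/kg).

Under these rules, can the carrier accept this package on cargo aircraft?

Yes

Oral LD50 101 mg/kg meets the Code DG1 criterion (Toxic), so the fumigant tablets are Code DG1.
With self-accelerating decomposition temperature 20.8 °C (≤ 60 °C), the curing-agent paste falls in Code DG3.
With self-accelerating decomposition temperature 54.5 °C (≤ 60 °C), the blowing-agent compound falls in Code DG3.
Code DG1 quantity: three 63 g packs = 189 g.
That is within the Code DG1 cargo aircraft limit of 200 g.
Total Code DG3: (three 808 g packs = 2.424 kg) + (three 758 g packs = 2.274 kg) = 4.698 kg.
That is within the Code DG3 cargo aircraft limit of 5 kg.
The segregation rule (Code DG1 with Code DG6) does not apply to Code DG1 with Code DG3.
Every hazard code is within its cargo aircraft limit and no segregation rule is violated.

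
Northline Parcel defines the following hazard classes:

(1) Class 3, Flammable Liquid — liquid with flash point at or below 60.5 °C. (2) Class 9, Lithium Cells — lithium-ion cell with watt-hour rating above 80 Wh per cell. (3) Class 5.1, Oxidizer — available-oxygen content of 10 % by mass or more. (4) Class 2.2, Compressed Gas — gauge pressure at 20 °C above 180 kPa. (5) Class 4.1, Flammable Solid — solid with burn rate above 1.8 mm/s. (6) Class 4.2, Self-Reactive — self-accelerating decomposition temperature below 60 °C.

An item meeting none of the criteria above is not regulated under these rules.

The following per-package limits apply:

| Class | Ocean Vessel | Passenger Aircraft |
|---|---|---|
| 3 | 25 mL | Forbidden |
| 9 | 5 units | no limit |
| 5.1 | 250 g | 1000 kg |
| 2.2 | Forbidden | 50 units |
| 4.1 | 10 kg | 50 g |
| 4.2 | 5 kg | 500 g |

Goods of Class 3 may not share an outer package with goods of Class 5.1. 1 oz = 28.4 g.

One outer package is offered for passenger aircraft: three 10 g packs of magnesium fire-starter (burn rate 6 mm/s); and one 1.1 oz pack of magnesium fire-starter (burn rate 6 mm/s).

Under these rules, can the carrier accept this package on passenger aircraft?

The magnesium fire-starter has burn rate 6 mm/s, which is > 1.8 mm/s, so it is Class 4.1 (Flammable Solid).
With burn rate 6 mm/s (> 1.8 mm/s), the magnesium fire-starter falls in Class 4.1.
Total Class 4.1: (three 10 g packs = 30 g) + (one 1.1 oz pack = 31.24 g) = 61.24 g.
61.24 g > 50 g (passenger aircraft limit, Class 4.1) — over the limit.

No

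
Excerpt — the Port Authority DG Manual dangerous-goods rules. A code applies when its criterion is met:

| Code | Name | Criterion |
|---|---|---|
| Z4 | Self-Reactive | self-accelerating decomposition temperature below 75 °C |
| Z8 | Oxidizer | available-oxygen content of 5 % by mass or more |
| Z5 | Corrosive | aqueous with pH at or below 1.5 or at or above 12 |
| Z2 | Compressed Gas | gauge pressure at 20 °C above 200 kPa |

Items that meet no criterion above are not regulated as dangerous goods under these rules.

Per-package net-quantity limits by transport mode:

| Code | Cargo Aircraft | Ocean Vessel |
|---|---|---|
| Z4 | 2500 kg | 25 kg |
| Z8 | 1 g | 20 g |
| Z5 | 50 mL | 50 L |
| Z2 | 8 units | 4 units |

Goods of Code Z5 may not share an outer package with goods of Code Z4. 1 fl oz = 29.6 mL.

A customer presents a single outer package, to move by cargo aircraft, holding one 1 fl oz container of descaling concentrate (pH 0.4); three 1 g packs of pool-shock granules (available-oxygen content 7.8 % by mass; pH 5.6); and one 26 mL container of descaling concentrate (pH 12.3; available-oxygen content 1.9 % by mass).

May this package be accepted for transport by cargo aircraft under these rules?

With pH 0.4 (≤ 1.5), the descaling concentrate falls in Code Z5.
The pool-shock granules have available-oxygen content 7.8 % by mass, which is ≥ 5 % by mass, so they are Code Z8 (Oxidizer).
Descaling concentrate: pH 12.3 ≥ 12 → Code Z5 (Corrosive).
Total Code Z5: (one 1 fl oz container = 29.6 mL) + 26 mL = 55.6 mL.
55.6 mL > 50 mL (cargo aircraft limit, Code Z5) — over the limit.
Code Z8 quantity: three 1 g packs = 3 g.
That exceeds the Code Z8 cargo aircraft limit of 1 g.
The segregation rule (Code Z5 with Code Z4) does not apply to Code Z5 with Code Z8.

No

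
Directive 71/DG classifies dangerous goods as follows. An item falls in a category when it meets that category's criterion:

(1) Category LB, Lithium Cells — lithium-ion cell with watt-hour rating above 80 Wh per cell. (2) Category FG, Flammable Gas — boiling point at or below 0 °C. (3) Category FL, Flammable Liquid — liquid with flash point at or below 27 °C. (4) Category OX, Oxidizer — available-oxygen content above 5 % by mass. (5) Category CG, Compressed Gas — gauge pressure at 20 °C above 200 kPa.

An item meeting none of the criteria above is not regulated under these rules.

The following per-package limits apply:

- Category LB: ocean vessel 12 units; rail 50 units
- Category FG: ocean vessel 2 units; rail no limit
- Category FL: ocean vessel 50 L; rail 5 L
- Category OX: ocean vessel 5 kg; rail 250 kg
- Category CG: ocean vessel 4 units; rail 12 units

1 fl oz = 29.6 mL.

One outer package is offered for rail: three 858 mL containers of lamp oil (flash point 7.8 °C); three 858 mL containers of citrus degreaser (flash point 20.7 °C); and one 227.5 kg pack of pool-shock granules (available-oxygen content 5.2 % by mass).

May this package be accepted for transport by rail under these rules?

No

With flash point 7.8 °C (≤ 27 °C), the lamp oil falls in Category FL.
Citrus degreaser: flash point 20.7 °C ≤ 27 °C → Category FL (Flammable Liquid).
Available-oxygen content 5.2 % by mass meets the Category OX criterion (Oxidizer), so the pool-shock granules are Category OX.
Total Category FL: (three 858 mL containers = 2.574 L) + (three 858 mL containers = 2.574 L) = 5.148 L.
5.148 L exceeds the rail limit of 5 L for Category FL.
Category OX quantity: 227.5 kg.
227.5 kg ≤ 250 kg (rail limit, Category OX) — within limit.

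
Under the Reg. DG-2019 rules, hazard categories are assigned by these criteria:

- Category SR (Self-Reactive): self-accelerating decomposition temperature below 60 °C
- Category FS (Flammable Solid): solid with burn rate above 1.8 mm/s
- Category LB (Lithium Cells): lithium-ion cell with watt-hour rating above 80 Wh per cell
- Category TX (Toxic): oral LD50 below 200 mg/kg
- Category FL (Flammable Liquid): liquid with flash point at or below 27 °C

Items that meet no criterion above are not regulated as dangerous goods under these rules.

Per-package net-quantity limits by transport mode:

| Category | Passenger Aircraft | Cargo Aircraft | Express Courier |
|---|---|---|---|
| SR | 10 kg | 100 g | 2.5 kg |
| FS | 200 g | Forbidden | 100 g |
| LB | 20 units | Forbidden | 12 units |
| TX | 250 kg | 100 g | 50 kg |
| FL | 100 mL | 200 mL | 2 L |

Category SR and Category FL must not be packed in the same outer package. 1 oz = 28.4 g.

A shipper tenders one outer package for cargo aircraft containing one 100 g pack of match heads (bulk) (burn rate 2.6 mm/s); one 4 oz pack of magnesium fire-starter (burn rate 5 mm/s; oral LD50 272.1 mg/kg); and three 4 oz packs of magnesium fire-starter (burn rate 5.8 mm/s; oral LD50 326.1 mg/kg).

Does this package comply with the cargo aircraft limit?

With burn rate 2.6 mm/s (> 1.8 mm/s), the match heads (bulk) fall in Category FS.
Burn rate 5 mm/s meets the Category FS criterion (Flammable Solid), so the magnesium fire-starter is Category FS.
Magnesium fire-starter: burn rate 5.8 mm/s > 1.8 mm/s → Category FS (Flammable Solid).
Category FS net quantity: 100 g + (one 4 oz pack = 113.6 g) + (three 4 oz packs = 340.8 g) = 554.4 g.
By cargo aircraft, Category FS is Forbidden regardless of quantity.

No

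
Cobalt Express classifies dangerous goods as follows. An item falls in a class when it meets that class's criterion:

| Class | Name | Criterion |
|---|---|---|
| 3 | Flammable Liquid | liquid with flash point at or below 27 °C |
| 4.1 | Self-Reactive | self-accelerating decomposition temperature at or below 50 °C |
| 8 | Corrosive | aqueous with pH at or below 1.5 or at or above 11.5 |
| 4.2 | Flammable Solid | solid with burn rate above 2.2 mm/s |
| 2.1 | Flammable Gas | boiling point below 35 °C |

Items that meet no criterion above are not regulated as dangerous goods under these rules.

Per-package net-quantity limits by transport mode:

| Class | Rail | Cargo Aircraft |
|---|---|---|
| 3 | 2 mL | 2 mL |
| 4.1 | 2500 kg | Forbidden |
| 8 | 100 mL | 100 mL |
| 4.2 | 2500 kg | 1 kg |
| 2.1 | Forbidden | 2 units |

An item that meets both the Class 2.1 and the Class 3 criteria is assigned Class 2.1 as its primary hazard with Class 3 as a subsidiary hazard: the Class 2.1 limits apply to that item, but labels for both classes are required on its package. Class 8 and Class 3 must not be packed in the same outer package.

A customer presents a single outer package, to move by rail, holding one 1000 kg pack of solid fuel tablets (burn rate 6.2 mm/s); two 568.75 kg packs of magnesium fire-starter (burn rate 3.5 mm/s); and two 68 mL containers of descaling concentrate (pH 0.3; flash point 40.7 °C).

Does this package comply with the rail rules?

No

With burn rate 6.2 mm/s (> 2.2 mm/s), the solid fuel tablets fall in Class 4.2.
The magnesium fire-starter has burn rate 3.5 mm/s, which is > 2.2 mm/s, so it is Class 4.2 (Flammable Solid).
Descaling concentrate: pH 0.3 ≤ 1.5 → Class 8 (Corrosive).
Total Class 4.2: 1000 kg + (two 568.75 kg packs = 1137.5 kg) = 2137.5 kg.
2137.5 kg is within the rail limit of 2500 kg for Class 4.2.
Class 8 quantity: two 68 mL containers = 136 mL.
136 mL > 100 mL (rail limit, Class 8) — over the limit.
The segregation rule (Class 8 with Class 3) does not apply to Class 4.2 with Class 8.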